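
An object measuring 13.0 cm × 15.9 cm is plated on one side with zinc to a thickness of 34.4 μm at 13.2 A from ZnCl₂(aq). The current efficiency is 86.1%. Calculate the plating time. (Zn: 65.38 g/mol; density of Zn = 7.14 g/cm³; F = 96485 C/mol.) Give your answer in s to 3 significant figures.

1320 s

Plated area = 13.0 × 15.9 = 206.7 cm²
Volume = 206.7 × 34.4×10⁻⁴ cm = 0.7110 cm³
m(Zn) = 0.7110 × 7.14 = 5.077 g
n(Zn) = 5.077 / 65.38 = 0.07765 mol; n(e⁻) = 2 × 0.07765 = 0.1553 mol
Q = 0.1553 × 96485 / 0.861 = 17400 C
t = 17400 / 13.2 = 1318 s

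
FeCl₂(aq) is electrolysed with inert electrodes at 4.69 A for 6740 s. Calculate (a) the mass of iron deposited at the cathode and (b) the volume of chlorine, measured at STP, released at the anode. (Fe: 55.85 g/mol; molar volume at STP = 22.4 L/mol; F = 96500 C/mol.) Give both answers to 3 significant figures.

Q = 4.69 × 6740 = 31610 C; n(e⁻) = 31610 / 96500 = 0.3276 mol
Cathode: Fe²⁺ + 2e⁻ → Fe → n(Fe) = 0.3276/2 = 0.1638 mol → 9.15 g
Anode: 2Cl⁻ → Cl₂ + 2e⁻ → n(Cl₂) = 0.3276/2 = 0.1638 mol → 3.67 L

9.15 g Fe; 3.67 L Cl₂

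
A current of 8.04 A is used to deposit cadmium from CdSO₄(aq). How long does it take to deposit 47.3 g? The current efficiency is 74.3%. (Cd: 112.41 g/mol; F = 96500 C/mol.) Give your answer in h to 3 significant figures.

3.78 h

n(Cd) = 47.3 / 112.41 = 0.4208 mol
Cd²⁺ + 2e⁻ → Cd, so n(e⁻) = 2 × 0.4208 = 0.8416 mol
Q = 0.8416 × 96500 / 0.743 = 1.093×10^5 C
t = Q / I = 1.093×10^5 / 8.04 = 13590 s = 3.78 h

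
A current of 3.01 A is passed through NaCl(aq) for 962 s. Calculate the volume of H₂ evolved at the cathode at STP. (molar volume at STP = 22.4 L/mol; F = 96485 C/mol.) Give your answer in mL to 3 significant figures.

336 mL

Charge passed = 3.01 × 962 = 2896 C
n(e⁻) = 2896 / 96485 = 0.03002 mol
2H⁺ + 2e⁻ → H₂, so n(H₂) = 0.03002 / 2 = 0.01501 mol
V = 0.01501 × 22.4 = 0.3362 L
= 336 mL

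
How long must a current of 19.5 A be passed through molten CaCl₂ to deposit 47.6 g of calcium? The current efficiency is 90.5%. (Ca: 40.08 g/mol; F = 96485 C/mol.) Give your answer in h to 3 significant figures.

3.61 h

n(Ca) = 47.6 / 40.08 = 1.188 mol
Ca²⁺ + 2e⁻ → Ca, so n(e⁻) = 2 × 1.188 = 2.376 mol
Q = 2.376 × 96485 / 0.905 = 2.533×10^5 C
t = Q / I = 2.533×10^5 / 19.5 = 12990 s = 3.61 h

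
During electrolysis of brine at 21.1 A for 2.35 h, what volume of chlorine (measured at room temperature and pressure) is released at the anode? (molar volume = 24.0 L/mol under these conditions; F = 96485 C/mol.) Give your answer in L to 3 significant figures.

Charge passed = 21.1 × 8460 = 1.785×10^5 C
n(e⁻) = 1.785×10^5 / 96485 = 1.850 mol
2Cl⁻ → Cl₂ + 2e⁻, so n(Cl₂) = 1.850 / 2 = 0.9250 mol
V = 0.9250 × 24.0 = 22.20 L

22.2 L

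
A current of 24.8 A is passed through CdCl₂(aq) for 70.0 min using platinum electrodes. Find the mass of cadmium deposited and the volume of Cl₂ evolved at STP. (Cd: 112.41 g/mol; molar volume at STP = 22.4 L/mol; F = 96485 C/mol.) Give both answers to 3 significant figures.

Q = 24.8 × 4200 = 1.042×10^5 C; n(e⁻) = 1.042×10^5 / 96485 = 1.080 mol
Cathode: Cd²⁺ + 2e⁻ → Cd → n(Cd) = 1.080/2 = 0.5400 mol → 60.7 g
Anode: 2Cl⁻ → Cl₂ + 2e⁻ → n(Cl₂) = 1.080/2 = 0.5400 mol → 12.1 L

60.7 g Cd; 12.1 L Cl₂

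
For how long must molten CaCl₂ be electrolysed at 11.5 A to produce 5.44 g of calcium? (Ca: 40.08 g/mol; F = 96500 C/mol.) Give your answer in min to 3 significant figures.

n(Ca) = 5.44 / 40.08 = 0.1357 mol
Ca²⁺ + 2e⁻ → Ca, so n(e⁻) = 2 × 0.1357 = 0.2714 mol
Q = 0.2714 × 96500 = 26190 C
t = Q / I = 26190 / 11.5 = 2277 s = 38.0 min

38.0 min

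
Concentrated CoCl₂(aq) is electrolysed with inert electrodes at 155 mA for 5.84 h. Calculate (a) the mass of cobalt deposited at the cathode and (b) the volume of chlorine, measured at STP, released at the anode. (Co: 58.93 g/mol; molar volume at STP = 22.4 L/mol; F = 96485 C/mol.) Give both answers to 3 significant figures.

Q = 0.155 × 21024 = 3259 C; n(e⁻) = 3259 / 96485 = 0.03378 mol
Cathode: Co²⁺ + 2e⁻ → Co → n(Co) = 0.03378/2 = 0.01689 mol → 0.995 g
Anode: 2Cl⁻ → Cl₂ + 2e⁻ → n(Cl₂) = 0.03378/2 = 0.01689 mol → 0.378 L

0.995 g Co; 0.378 L Cl₂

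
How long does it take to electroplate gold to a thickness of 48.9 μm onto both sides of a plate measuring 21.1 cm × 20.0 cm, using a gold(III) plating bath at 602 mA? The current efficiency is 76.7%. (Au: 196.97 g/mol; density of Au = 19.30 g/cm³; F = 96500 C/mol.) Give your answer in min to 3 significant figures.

4230 min

Plated area = 2 × 21.1 × 20.0 = 844.0 cm²
Volume = 844.0 × 48.9×10⁻⁴ cm = 4.127 cm³
m(Au) = 4.127 × 19.30 = 79.65 g
n(Au) = 79.65 / 196.97 = 0.4044 mol; n(e⁻) = 3 × 0.4044 = 1.213 mol
Q = 1.213 × 96500 / 0.767 = 1.526×10^5 C
t = 1.526×10^5 / 0.602 = 2.535×10^5 s = 4230 min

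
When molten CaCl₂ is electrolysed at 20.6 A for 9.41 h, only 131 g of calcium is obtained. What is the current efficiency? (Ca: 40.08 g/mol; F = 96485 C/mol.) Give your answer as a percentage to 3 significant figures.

90.4%

Q = 20.6 × 33876 = 6.978×10^5 C
n(e⁻) = 6.978×10^5 / 96485 = 7.232 mol
Ca²⁺ + 2e⁻ → Ca, so theoretical n(Ca) = 3.616 mol → 144.9 g
Efficiency = 131 / 144.9 = 0.9041 = 90.4%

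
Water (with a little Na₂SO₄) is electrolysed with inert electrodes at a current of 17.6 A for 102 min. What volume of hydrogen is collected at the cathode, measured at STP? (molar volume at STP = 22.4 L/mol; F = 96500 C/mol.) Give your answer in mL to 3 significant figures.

12500 mL

Charge passed = 17.6 × 6120 = 1.077×10^5 C
Moles of electrons = 1.077×10^5 / 96500 = 1.116 mol
2H⁺ + 2e⁻ → H₂, so n(H₂) = 1.116 / 2 = 0.5580 mol
V = 0.5580 × 22.4 = 12.50 L
= 12500 mL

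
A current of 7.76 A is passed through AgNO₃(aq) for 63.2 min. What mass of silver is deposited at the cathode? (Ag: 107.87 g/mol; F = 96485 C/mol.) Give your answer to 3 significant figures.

32.9 g

Q = 7.76 A × 3792 s = 29430 C
n(e⁻) = Q/F = 29430/96485 = 0.3050 mol
Ag⁺ + e⁻ → Ag, so n(Ag) = 0.3050 mol
m = 0.3050 × 107.87 = 32.9 g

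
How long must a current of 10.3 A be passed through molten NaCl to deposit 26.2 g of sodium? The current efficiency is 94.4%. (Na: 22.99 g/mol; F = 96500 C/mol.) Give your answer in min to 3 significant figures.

189 min

n(Na) = 26.2 / 22.99 = 1.140 mol
Na⁺ + e⁻ → Na, so n(e⁻) = 1.140 mol
Q = 1.140 × 96500 / 0.944 = 1.165×10^5 C
t = Q / I = 1.165×10^5 / 10.3 = 11310 s = 189 min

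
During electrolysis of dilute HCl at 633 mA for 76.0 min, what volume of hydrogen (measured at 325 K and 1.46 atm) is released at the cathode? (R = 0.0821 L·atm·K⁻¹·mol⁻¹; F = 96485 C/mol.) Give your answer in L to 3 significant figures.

Q = It = 0.633 × 4560 = 2886 C
Moles of electrons = 2886 / 96485 = 0.02991 mol
2H⁺ + 2e⁻ → H₂, so n(H₂) = 0.02991 / 2 = 0.01496 mol
V = nRT/P = 0.01496 × 0.0821 × 325 / 1.46 = 0.2734 L

0.273 L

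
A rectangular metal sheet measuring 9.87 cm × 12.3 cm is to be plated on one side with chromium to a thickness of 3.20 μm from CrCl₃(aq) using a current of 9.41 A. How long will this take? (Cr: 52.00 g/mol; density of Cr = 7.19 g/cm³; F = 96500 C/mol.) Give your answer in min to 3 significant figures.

Plated area = 9.87 × 12.3 = 121.4 cm²
Volume = 121.4 × 3.20×10⁻⁴ cm = 0.03885 cm³
m(Cr) = 0.03885 × 7.19 = 0.2793 g
n(Cr) = 0.2793 / 52.00 = 0.005371 mol; n(e⁻) = 3 × 0.005371 = 0.01611 mol
Q = 0.01611 × 96500 = 1555 C
t = 1555 / 9.41 = 165.2 s = 2.75 min

2.75 min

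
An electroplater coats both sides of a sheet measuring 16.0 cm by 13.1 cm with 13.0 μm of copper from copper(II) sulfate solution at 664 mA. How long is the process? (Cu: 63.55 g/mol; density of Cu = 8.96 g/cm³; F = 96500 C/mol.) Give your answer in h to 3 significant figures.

6.20 h

Plated area = 2 × 16.0 × 13.1 = 419.2 cm²
Volume = 419.2 × 13.0×10⁻⁴ cm = 0.5450 cm³
m(Cu) = 0.5450 × 8.96 = 4.883 g
n(Cu) = 4.883 / 63.55 = 0.07684 mol; n(e⁻) = 2 × 0.07684 = 0.1537 mol
Q = 0.1537 × 96500 = 14830 C
t = 14830 / 0.664 = 22330 s = 6.20 h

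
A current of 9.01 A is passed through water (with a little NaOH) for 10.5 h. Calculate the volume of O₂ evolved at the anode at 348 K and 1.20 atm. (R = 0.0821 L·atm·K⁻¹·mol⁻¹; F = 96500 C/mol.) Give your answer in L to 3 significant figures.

Q = 9.01 A × 37800 s = 3.406×10^5 C
n(e⁻) = 3.406×10^5 / 96500 = 3.530 mol
2H₂O → O₂ + 4H⁺ + 4e⁻, so n(O₂) = 3.530 / 4 = 0.8825 mol
V = nRT/P = 0.8825 × 0.0821 × 348 / 1.20 = 21.01 L

21.0 L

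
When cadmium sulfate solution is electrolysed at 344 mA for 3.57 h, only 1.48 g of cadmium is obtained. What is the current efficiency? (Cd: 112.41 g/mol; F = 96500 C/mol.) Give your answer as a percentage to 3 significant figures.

57.5%

Q = 0.344 × 12852 = 4421 C
n(e⁻) = 4421 / 96500 = 0.04581 mol
Cd²⁺ + 2e⁻ → Cd, so theoretical n(Cd) = 0.02291 mol → 2.575 g
Efficiency = 1.48 / 2.575 = 0.5748 = 57.5%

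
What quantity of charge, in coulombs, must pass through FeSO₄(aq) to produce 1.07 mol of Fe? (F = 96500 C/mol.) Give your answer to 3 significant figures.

2.07×10^5 C

Fe²⁺ + 2e⁻ → Fe, so n(e⁻) = 2 × 1.07 = 2.140 mol
Q = 2.140 × 96500 = 2.065×10^5 C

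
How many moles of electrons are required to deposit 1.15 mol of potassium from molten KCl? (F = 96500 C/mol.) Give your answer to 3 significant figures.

K⁺ + e⁻ → K, so n(e⁻) = 1 × 1.15 = 1.150 mol

1.15 mol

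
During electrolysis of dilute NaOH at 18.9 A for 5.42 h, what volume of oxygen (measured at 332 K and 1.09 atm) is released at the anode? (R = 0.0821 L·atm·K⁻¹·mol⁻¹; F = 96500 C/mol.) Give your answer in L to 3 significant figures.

23.9 L

Q = 18.9 A × 19512 s = 3.688×10^5 C
n(e⁻) = Q/F = 3.688×10^5/96500 = 3.822 mol
2H₂O → O₂ + 4H⁺ + 4e⁻, so n(O₂) = 3.822 / 4 = 0.9555 mol
V = nRT/P = 0.9555 × 0.0821 × 332 / 1.09 = 23.89 L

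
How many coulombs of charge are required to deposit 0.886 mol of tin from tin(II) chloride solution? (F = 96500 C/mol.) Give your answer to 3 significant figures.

1.71×10^5 C

Sn²⁺ + 2e⁻ → Sn, so n(e⁻) = 2 × 0.886 = 1.772 mol
Q = 1.772 × 96500 = 1.710×10^5 C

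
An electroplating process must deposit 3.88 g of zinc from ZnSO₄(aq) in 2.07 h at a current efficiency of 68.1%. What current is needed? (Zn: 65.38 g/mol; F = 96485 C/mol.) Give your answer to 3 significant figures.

2.26 A

n(Zn) = 3.88 / 65.38 = 0.05935 mol
Zn²⁺ + 2e⁻ → Zn, so n(e⁻) = 2 × 0.05935 = 0.1187 mol
Q = 0.1187 × 96485 / 0.681 = 16820 C
I = Q / t = 16820 / 7452 s = 2.26 A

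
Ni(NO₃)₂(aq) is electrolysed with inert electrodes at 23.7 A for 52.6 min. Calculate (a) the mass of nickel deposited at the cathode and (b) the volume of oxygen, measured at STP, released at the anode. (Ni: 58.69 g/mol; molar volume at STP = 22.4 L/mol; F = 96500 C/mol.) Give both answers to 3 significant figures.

Q = 23.7 × 3156 = 74800 C; n(e⁻) = 74800 / 96500 = 0.7751 mol
Cathode: Ni²⁺ + 2e⁻ → Ni → n(Ni) = 0.7751/2 = 0.3876 mol → 22.7 g
Anode: 2H₂O → O₂ + 4H⁺ + 4e⁻ → n(O₂) = 0.7751/4 = 0.1938 mol → 4.34 L

22.7 g Ni; 4.34 L O₂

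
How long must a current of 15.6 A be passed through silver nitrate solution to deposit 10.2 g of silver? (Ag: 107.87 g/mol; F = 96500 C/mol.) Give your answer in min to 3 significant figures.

9.75 min

n(Ag) = 10.2 / 107.87 = 0.09456 mol
Ag⁺ + e⁻ → Ag, so n(e⁻) = 0.09456 mol
Q = 0.09456 × 96500 = 9125 C
t = Q / I = 9125 / 15.6 = 584.9 s = 9.75 min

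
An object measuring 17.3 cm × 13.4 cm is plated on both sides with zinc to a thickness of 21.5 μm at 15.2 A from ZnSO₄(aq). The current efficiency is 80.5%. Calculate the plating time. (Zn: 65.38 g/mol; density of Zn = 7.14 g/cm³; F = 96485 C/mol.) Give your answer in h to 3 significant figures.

0.477 h

Plated area = 2 × 17.3 × 13.4 = 463.6 cm²
Volume = 463.6 × 21.5×10⁻⁴ cm = 0.9967 cm³
m(Zn) = 0.9967 × 7.14 = 7.116 g
n(Zn) = 7.116 / 65.38 = 0.1088 mol; n(e⁻) = 2 × 0.1088 = 0.2176 mol
Q = 0.2176 × 96485 / 0.805 = 26080 C
t = 26080 / 15.2 = 1716 s = 0.477 h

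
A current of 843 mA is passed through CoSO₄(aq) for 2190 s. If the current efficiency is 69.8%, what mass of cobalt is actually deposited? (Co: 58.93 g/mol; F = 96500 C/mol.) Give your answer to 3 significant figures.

0.393 g

Q = 0.843 × 2190 = 1846 C
n(e⁻) = 1846 / 96500 = 0.01913 mol
Co²⁺ + 2e⁻ → Co, so theoretical m(Co) = 0.009565 × 58.93 = 0.5637 g
Actual mass = 69.8% × 0.5637 = 0.393 g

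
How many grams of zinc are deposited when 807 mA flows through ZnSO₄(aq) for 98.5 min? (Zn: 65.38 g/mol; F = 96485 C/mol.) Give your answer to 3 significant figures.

1.62 g

Q = It = 0.807 × 5910 = 4769 C
n(e⁻) = Q/F = 4769/96485 = 0.04943 mol
Zn²⁺ + 2e⁻ → Zn, so n(Zn) = 0.04943 / 2 = 0.02472 mol
m = 0.02472 × 65.38 = 1.62 g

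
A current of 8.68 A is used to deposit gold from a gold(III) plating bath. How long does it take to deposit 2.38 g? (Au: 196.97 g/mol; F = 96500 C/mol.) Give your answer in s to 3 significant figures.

n(Au) = 2.38 / 196.97 = 0.01208 mol
Au³⁺ + 3e⁻ → Au, so n(e⁻) = 3 × 0.01208 = 0.03624 mol
Q = 0.03624 × 96500 = 3497 C
t = Q / I = 3497 / 8.68 = 402.9 s

403 s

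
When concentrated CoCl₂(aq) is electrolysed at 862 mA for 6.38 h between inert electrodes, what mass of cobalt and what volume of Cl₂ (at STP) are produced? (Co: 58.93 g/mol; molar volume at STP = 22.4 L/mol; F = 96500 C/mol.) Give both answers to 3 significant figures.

Q = 0.862 × 22968 = 19800 C; n(e⁻) = 19800 / 96500 = 0.2052 mol
Cathode: Co²⁺ + 2e⁻ → Co → n(Co) = 0.2052/2 = 0.1026 mol → 6.05 g
Anode: 2Cl⁻ → Cl₂ + 2e⁻ → n(Cl₂) = 0.2052/2 = 0.1026 mol → 2.30 L

6.05 g Co; 2.30 L Cl₂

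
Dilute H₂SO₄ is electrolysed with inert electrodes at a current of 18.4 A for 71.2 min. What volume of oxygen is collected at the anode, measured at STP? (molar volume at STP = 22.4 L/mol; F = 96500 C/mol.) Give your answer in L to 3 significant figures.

Q = It = 18.4 × 4272 = 78600 C
n(e⁻) = Q/F = 78600/96500 = 0.8145 mol
2H₂O → O₂ + 4H⁺ + 4e⁻, so n(O₂) = 0.8145 / 4 = 0.2036 mol
V = 0.2036 × 22.4 = 4.561 L

4.56 L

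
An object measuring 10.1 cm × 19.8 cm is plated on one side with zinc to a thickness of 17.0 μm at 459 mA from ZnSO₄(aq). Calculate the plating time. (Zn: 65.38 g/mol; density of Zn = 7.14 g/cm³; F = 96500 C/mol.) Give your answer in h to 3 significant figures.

Plated area = 10.1 × 19.8 = 200.0 cm²
Volume = 200.0 × 17.0×10⁻⁴ cm = 0.3400 cm³
m(Zn) = 0.3400 × 7.14 = 2.428 g
n(Zn) = 2.428 / 65.38 = 0.03714 mol; n(e⁻) = 2 × 0.03714 = 0.07428 mol
Q = 0.07428 × 96500 = 7168 C
t = 7168 / 0.459 = 15620 s = 4.34 h

4.34 h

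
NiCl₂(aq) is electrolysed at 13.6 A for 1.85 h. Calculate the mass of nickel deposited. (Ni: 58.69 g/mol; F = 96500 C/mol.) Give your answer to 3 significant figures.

Q = 13.6 A × 6660 s = 90580 C
n(e⁻) = Q/F = 90580/96500 = 0.9387 mol
Ni²⁺ + 2e⁻ → Ni, so n(Ni) = 0.9387 / 2 = 0.4694 mol
m = 0.4694 × 58.69 = 27.5 g

27.5 g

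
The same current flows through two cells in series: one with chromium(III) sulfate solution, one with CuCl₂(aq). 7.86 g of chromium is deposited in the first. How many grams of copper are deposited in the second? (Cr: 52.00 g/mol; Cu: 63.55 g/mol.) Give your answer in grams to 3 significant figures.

n(Cr) = 7.86 / 52.00 = 0.1512 mol
Cr³⁺ + 3e⁻ → Cr, so n(e⁻) = 3 × 0.1512 = 0.4536 mol
Since the cells are in series, n(e⁻) in the Cu cell is also 0.4536 mol.
Cu²⁺ + 2e⁻ → Cu, so n(Cu) = 0.4536 / 2 = 0.2268 mol
m(Cu) = 0.2268 × 63.55 = 14.4 g

14.4 g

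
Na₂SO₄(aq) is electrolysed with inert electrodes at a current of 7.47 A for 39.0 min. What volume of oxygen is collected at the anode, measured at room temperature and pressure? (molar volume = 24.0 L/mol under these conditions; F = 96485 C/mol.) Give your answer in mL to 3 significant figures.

Q = It = 7.47 × 2340 = 17480 C
n(e⁻) = 17480 / 96485 = 0.1812 mol
2H₂O → O₂ + 4H⁺ + 4e⁻, so n(O₂) = 0.1812 / 4 = 0.04530 mol
V = 0.04530 × 24.0 = 1.087 L
= 1090 mL

1090 mL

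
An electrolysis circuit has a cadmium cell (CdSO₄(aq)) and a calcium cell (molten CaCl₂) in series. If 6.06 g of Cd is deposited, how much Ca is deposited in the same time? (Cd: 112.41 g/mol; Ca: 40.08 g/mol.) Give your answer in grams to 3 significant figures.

2.16 g

n(Cd) = 6.06 / 112.41 = 0.05391 mol
Cd²⁺ + 2e⁻ → Cd, so n(e⁻) = 2 × 0.05391 = 0.1078 mol
Same current for the same time ⇒ same n(e⁻) = 0.1078 mol in both cells.
Ca²⁺ + 2e⁻ → Ca, so n(Ca) = 0.1078 / 2 = 0.05390 mol
m(Ca) = 0.05390 × 40.08 = 2.16 g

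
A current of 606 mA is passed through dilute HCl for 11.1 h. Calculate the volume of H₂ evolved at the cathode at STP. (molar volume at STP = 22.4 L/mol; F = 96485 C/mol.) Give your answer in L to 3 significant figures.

Charge passed = 0.606 × 39960 = 24220 C
Moles of electrons = 24220 / 96485 = 0.2510 mol
2H⁺ + 2e⁻ → H₂, so n(H₂) = 0.2510 / 2 = 0.1255 mol
V = 0.1255 × 22.4 = 2.811 L

2.81 L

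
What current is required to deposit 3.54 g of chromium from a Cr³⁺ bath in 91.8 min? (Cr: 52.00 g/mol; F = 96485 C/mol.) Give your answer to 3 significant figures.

n(Cr) = 3.54 / 52.00 = 0.06808 mol
Cr³⁺ + 3e⁻ → Cr, so n(e⁻) = 3 × 0.06808 = 0.2042 mol
Q = 0.2042 × 96485 = 19700 C
I = Q / t = 19700 / 5508 s = 3.58 A

3.58 A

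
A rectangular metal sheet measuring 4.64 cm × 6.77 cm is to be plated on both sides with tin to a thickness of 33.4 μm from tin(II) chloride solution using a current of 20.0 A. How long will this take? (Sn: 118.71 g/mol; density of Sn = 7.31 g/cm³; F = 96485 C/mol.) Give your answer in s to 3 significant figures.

Plated area = 2 × 4.64 × 6.77 = 62.83 cm²
Volume = 62.83 × 33.4×10⁻⁴ cm = 0.2099 cm³
m(Sn) = 0.2099 × 7.31 = 1.534 g
n(Sn) = 1.534 / 118.71 = 0.01292 mol; n(e⁻) = 2 × 0.01292 = 0.02584 mol
Q = 0.02584 × 96485 = 2493 C
t = 2493 / 20.0 = 124.7 s

125 s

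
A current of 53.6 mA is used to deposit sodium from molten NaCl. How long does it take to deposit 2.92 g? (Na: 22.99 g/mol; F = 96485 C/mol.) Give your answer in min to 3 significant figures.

n(Na) = 2.92 / 22.99 = 0.1270 mol
Na⁺ + e⁻ → Na, so n(e⁻) = 0.1270 mol
Q = 0.1270 × 96485 = 12250 C
t = Q / I = 12250 / 0.0536 = 2.285×10^5 s = 3810 min

3810 min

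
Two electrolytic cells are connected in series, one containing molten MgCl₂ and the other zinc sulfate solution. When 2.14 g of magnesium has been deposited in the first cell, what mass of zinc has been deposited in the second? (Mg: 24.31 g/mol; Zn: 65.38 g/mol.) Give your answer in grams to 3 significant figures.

n(Mg) = 2.14 / 24.31 = 0.08803 mol
Mg²⁺ + 2e⁻ → Mg, so n(e⁻) = 2 × 0.08803 = 0.1761 mol
Since the cells are in series, n(e⁻) in the Zn cell is also 0.1761 mol.
Zn²⁺ + 2e⁻ → Zn, so n(Zn) = 0.1761 / 2 = 0.08805 mol
m(Zn) = 0.08805 × 65.38 = 5.76 g

5.76 g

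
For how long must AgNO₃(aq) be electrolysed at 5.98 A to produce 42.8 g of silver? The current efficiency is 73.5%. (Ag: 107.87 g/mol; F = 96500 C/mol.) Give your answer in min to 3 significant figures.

n(Ag) = 42.8 / 107.87 = 0.3968 mol
Ag⁺ + e⁻ → Ag, so n(e⁻) = 0.3968 mol
Q = 0.3968 × 96500 / 0.735 = 52100 C
t = Q / I = 52100 / 5.98 = 8712 s = 145 min

145 min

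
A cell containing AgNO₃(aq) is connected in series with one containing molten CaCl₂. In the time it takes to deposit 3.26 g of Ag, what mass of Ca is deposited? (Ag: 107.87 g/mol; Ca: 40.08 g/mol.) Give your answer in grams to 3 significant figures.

n(Ag) = 3.26 / 107.87 = 0.03022 mol
Ag⁺ + e⁻ → Ag, so n(e⁻) = 0.03022 mol
In series, the same 0.03022 mol of electrons flows through the second cell.
Ca²⁺ + 2e⁻ → Ca, so n(Ca) = 0.03022 / 2 = 0.01511 mol
m(Ca) = 0.01511 × 40.08 = 0.606 g

0.606 g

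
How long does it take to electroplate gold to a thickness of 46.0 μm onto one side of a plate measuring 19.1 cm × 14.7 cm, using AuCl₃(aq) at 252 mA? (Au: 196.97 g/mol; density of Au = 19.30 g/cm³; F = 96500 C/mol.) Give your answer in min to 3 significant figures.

2420 min

Plated area = 19.1 × 14.7 = 280.8 cm²
Volume = 280.8 × 46.0×10⁻⁴ cm = 1.292 cm³
m(Au) = 1.292 × 19.30 = 24.94 g
n(Au) = 24.94 / 196.97 = 0.1266 mol; n(e⁻) = 3 × 0.1266 = 0.3798 mol
Q = 0.3798 × 96500 = 36650 C
t = 36650 / 0.252 = 1.454×10^5 s = 2420 min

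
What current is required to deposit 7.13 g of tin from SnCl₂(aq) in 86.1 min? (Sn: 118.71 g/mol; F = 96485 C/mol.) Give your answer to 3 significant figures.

n(Sn) = 7.13 / 118.71 = 0.06006 mol
Sn²⁺ + 2e⁻ → Sn, so n(e⁻) = 2 × 0.06006 = 0.1201 mol
Q = 0.1201 × 96485 = 11590 C
I = Q / t = 11590 / 5166 s = 2.24 A

2.24 A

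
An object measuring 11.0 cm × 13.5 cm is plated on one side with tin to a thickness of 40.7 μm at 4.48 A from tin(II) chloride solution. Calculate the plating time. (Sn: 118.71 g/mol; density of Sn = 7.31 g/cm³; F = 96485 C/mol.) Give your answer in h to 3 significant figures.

Plated area = 11.0 × 13.5 = 148.5 cm²
Volume = 148.5 × 40.7×10⁻⁴ cm = 0.6044 cm³
m(Sn) = 0.6044 × 7.31 = 4.418 g
n(Sn) = 4.418 / 118.71 = 0.03722 mol; n(e⁻) = 2 × 0.03722 = 0.07444 mol
Q = 0.07444 × 96485 = 7182 C
t = 7182 / 4.48 = 1603 s = 0.445 h

0.445 h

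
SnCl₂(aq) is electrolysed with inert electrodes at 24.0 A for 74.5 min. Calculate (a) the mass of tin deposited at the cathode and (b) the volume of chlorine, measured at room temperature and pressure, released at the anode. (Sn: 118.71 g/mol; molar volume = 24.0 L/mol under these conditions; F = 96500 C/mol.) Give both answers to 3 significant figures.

66.0 g Sn; 13.3 L Cl₂

Q = 24.0 × 4470 = 1.073×10^5 C; n(e⁻) = 1.073×10^5 / 96500 = 1.112 mol
Cathode: Sn²⁺ + 2e⁻ → Sn → n(Sn) = 1.112/2 = 0.5560 mol → 66.0 g
Anode: 2Cl⁻ → Cl₂ + 2e⁻ → n(Cl₂) = 1.112/2 = 0.5560 mol → 13.3 L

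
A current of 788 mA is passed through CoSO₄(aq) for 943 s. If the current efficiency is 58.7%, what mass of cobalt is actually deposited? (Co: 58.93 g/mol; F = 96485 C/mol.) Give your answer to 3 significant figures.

0.133 g

Q = 0.788 × 943 = 743.1 C
n(e⁻) = 743.1 / 96485 = 0.007702 mol
Co²⁺ + 2e⁻ → Co, so theoretical m(Co) = 0.003851 × 58.93 = 0.2269 g
Actual mass = 58.7% × 0.2269 = 0.133 g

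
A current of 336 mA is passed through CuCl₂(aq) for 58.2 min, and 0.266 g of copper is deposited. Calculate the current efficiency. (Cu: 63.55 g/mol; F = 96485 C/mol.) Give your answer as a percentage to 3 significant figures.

68.8%

Q = 0.336 × 3492 = 1173 C
n(e⁻) = 1173 / 96485 = 0.01216 mol
Cu²⁺ + 2e⁻ → Cu, so theoretical n(Cu) = 0.006080 mol → 0.3864 g
Efficiency = 0.266 / 0.3864 = 0.6884 = 68.8%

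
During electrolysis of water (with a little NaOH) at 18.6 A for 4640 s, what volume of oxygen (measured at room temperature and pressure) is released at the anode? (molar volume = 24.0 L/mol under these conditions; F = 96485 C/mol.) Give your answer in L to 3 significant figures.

Q = It = 18.6 × 4640 = 86300 C
n(e⁻) = Q/F = 86300/96485 = 0.8944 mol
2H₂O → O₂ + 4H⁺ + 4e⁻, so n(O₂) = 0.8944 / 4 = 0.2236 mol
V = 0.2236 × 24.0 = 5.366 L

5.37 L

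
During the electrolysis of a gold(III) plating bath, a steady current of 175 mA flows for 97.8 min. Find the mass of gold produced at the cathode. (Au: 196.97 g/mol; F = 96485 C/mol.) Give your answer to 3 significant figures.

0.699 g

Charge passed = 0.175 × 5868 = 1027 C
Moles of electrons = 1027 / 96485 = 0.01064 mol
Au³⁺ + 3e⁻ → Au, so n(Au) = 0.01064 / 3 = 0.003547 mol
m = 0.003547 × 196.97 = 0.699 g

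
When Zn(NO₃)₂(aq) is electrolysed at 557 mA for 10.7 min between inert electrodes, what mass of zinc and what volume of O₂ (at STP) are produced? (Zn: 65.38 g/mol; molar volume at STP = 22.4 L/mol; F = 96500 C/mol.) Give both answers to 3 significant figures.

0.121 g Zn; 0.0208 L O₂

Q = 0.557 × 642 = 357.6 C; n(e⁻) = 357.6 / 96500 = 0.003706 mol
Cathode: Zn²⁺ + 2e⁻ → Zn → n(Zn) = 0.003706/2 = 0.001853 mol → 0.121 g
Anode: 2H₂O → O₂ + 4H⁺ + 4e⁻ → n(O₂) = 0.003706/4 = 9.265×10^-4 mol → 0.0208 L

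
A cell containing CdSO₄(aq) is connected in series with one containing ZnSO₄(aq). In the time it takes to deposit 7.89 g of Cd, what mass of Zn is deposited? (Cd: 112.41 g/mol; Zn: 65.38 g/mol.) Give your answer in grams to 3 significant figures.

n(Cd) = 7.89 / 112.41 = 0.07019 mol
Cd²⁺ + 2e⁻ → Cd, so n(e⁻) = 2 × 0.07019 = 0.1404 mol
In series, the same 0.1404 mol of electrons flows through the second cell.
Zn²⁺ + 2e⁻ → Zn, so n(Zn) = 0.1404 / 2 = 0.07020 mol
m(Zn) = 0.07020 × 65.38 = 4.59 g

4.59 g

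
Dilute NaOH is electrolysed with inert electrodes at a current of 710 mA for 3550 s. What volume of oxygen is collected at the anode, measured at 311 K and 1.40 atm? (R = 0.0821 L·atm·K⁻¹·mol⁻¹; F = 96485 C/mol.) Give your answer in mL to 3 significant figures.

Q = It = 0.710 × 3550 = 2521 C
n(e⁻) = 2521 / 96485 = 0.02613 mol
2H₂O → O₂ + 4H⁺ + 4e⁻, so n(O₂) = 0.02613 / 4 = 0.006533 mol
V = nRT/P = 0.006533 × 0.0821 × 311 / 1.40 = 0.1191 L
= 119 mL

119 mL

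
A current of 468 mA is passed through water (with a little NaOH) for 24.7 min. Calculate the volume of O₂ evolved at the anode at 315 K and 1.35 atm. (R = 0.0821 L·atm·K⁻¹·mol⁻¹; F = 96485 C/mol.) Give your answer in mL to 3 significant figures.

34.4 mL

Charge passed = 0.468 × 1482 = 693.6 C
n(e⁻) = 693.6 / 96485 = 0.007189 mol
2H₂O → O₂ + 4H⁺ + 4e⁻, so n(O₂) = 0.007189 / 4 = 0.001797 mol
V = nRT/P = 0.001797 × 0.0821 × 315 / 1.35 = 0.03442 L
= 34.4 mL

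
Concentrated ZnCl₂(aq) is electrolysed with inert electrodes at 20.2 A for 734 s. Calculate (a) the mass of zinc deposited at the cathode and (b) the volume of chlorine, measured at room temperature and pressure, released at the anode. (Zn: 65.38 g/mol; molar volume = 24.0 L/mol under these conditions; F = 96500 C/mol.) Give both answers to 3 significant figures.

Q = 20.2 × 734 = 14830 C; n(e⁻) = 14830 / 96500 = 0.1537 mol
Cathode: Zn²⁺ + 2e⁻ → Zn → n(Zn) = 0.1537/2 = 0.07685 mol → 5.02 g
Anode: 2Cl⁻ → Cl₂ + 2e⁻ → n(Cl₂) = 0.1537/2 = 0.07685 mol → 1.84 L

5.02 g Zn; 1.84 L Cl₂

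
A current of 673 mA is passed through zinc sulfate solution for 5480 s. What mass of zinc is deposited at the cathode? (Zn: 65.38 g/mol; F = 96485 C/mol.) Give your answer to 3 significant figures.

1.25 g

Q = It = 0.673 × 5480 = 3688 C
n(e⁻) = 3688 / 96485 = 0.03822 mol
Zn²⁺ + 2e⁻ → Zn, so n(Zn) = 0.03822 / 2 = 0.01911 mol
m = 0.01911 × 65.38 = 1.25 g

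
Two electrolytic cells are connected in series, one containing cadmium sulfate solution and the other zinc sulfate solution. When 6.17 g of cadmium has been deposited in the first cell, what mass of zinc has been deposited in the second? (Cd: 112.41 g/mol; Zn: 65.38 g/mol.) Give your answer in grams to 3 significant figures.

3.59 g

n(Cd) = 6.17 / 112.41 = 0.05489 mol
Cd²⁺ + 2e⁻ → Cd, so n(e⁻) = 2 × 0.05489 = 0.1098 mol
Since the cells are in series, n(e⁻) in the Zn cell is also 0.1098 mol.
Zn²⁺ + 2e⁻ → Zn, so n(Zn) = 0.1098 / 2 = 0.05490 mol
m(Zn) = 0.05490 × 65.38 = 3.59 g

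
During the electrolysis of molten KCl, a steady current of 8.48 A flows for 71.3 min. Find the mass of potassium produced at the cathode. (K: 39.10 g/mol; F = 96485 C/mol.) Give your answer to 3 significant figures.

14.7 g

Q = 8.48 A × 4278 s = 36280 C
Moles of electrons = 36280 / 96485 = 0.3760 mol
K⁺ + e⁻ → K, so n(K) = 0.3760 mol
m = 0.3760 × 39.10 = 14.7 g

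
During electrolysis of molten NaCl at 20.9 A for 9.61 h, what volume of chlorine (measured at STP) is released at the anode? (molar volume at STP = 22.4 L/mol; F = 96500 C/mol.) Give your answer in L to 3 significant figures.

83.9 L

Q = It = 20.9 × 34596 = 7.231×10^5 C
n(e⁻) = Q/F = 7.231×10^5/96500 = 7.493 mol
2Cl⁻ → Cl₂ + 2e⁻, so n(Cl₂) = 7.493 / 2 = 3.747 mol
V = 3.747 × 22.4 = 83.93 L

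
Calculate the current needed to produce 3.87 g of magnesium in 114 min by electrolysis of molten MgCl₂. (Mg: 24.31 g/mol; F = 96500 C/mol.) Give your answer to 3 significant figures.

n(Mg) = 3.87 / 24.31 = 0.1592 mol
Mg²⁺ + 2e⁻ → Mg, so n(e⁻) = 2 × 0.1592 = 0.3184 mol
Q = 0.3184 × 96500 = 30730 C
I = Q / t = 30730 / 6840 s = 4.49 A

4.49 A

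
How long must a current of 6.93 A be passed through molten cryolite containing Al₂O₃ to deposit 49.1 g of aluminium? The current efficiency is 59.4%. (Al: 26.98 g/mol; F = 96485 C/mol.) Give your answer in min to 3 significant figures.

n(Al) = 49.1 / 26.98 = 1.820 mol
Al³⁺ + 3e⁻ → Al, so n(e⁻) = 3 × 1.820 = 5.460 mol
Q = 5.460 × 96485 / 0.594 = 8.869×10^5 C
t = Q / I = 8.869×10^5 / 6.93 = 1.280×10^5 s = 2130 min

2130 min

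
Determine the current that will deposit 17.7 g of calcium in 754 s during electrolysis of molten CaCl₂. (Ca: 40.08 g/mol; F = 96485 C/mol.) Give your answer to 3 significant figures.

n(Ca) = 17.7 / 40.08 = 0.4416 mol
Ca²⁺ + 2e⁻ → Ca, so n(e⁻) = 2 × 0.4416 = 0.8832 mol
Q = 0.8832 × 96485 = 85220 C
I = Q / t = 85220 / 754 s = 113 A

113 A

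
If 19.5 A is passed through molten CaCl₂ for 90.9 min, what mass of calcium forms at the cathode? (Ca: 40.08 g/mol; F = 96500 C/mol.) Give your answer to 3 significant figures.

22.1 g

Q = 19.5 A × 5454 s = 1.064×10^5 C
n(e⁻) = Q/F = 1.064×10^5/96500 = 1.103 mol
Ca²⁺ + 2e⁻ → Ca, so n(Ca) = 1.103 / 2 = 0.5515 mol
m = 0.5515 × 40.08 = 22.1 g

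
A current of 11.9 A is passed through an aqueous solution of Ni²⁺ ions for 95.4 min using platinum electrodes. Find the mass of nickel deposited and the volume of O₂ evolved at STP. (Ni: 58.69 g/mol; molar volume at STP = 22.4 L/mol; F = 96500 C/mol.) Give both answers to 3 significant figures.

20.7 g Ni; 3.95 L O₂

Q = 11.9 × 5724 = 68120 C; n(e⁻) = 68120 / 96500 = 0.7059 mol
Cathode: Ni²⁺ + 2e⁻ → Ni → n(Ni) = 0.7059/2 = 0.3530 mol → 20.7 g
Anode: 2H₂O → O₂ + 4H⁺ + 4e⁻ → n(O₂) = 0.7059/4 = 0.1765 mol → 3.95 L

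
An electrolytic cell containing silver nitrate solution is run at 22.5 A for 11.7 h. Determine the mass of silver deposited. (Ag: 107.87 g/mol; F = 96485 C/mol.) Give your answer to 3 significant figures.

1060 g

Q = It = 22.5 × 42120 = 9.477×10^5 C
n(e⁻) = 9.477×10^5 / 96485 = 9.822 mol
Ag⁺ + e⁻ → Ag, so n(Ag) = 9.822 mol
m = 9.822 × 107.87 = 1060 g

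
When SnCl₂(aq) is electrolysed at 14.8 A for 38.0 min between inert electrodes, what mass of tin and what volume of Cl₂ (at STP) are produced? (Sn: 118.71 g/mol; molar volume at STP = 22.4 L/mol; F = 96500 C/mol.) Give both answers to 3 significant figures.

20.8 g Sn; 3.92 L Cl₂

Q = 14.8 × 2280 = 33740 C; n(e⁻) = 33740 / 96500 = 0.3496 mol
Cathode: Sn²⁺ + 2e⁻ → Sn → n(Sn) = 0.3496/2 = 0.1748 mol → 20.8 g
Anode: 2Cl⁻ → Cl₂ + 2e⁻ → n(Cl₂) = 0.3496/2 = 0.1748 mol → 3.92 L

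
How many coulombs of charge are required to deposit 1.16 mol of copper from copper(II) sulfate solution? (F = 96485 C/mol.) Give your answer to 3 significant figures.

Cu²⁺ + 2e⁻ → Cu, so n(e⁻) = 2 × 1.16 = 2.320 mol
Q = 2.320 × 96485 = 2.238×10^5 C

2.24×10^5 C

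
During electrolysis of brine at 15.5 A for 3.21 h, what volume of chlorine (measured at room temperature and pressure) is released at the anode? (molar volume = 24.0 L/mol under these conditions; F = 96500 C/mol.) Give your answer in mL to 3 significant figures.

22300 mL

Q = 15.5 A × 11556 s = 1.791×10^5 C
Moles of electrons = 1.791×10^5 / 96500 = 1.856 mol
2Cl⁻ → Cl₂ + 2e⁻, so n(Cl₂) = 1.856 / 2 = 0.9280 mol
V = 0.9280 × 24.0 = 22.27 L
= 22300 mL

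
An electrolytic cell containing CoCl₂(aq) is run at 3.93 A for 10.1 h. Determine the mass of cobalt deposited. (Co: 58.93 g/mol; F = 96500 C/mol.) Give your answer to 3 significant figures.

Q = It = 3.93 × 36360 = 1.429×10^5 C
n(e⁻) = Q/F = 1.429×10^5/96500 = 1.481 mol
Co²⁺ + 2e⁻ → Co, so n(Co) = 1.481 / 2 = 0.7405 mol
m = 0.7405 × 58.93 = 43.6 g

43.6 g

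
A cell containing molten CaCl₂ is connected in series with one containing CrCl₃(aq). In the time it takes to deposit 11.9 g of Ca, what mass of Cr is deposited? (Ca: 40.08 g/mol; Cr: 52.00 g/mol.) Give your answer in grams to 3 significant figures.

n(Ca) = 11.9 / 40.08 = 0.2969 mol
Ca²⁺ + 2e⁻ → Ca, so n(e⁻) = 2 × 0.2969 = 0.5938 mol
The cells are in series, so the same charge (and hence the same n(e⁻) = 0.5938 mol) passes through both.
Cr³⁺ + 3e⁻ → Cr, so n(Cr) = 0.5938 / 3 = 0.1979 mol
m(Cr) = 0.1979 × 52.00 = 10.3 g

10.3 g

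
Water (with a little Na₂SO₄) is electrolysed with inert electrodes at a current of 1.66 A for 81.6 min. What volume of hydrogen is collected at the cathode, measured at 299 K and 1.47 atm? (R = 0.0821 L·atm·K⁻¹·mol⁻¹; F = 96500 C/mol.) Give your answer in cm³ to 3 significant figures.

Q = It = 1.66 × 4896 = 8127 C
n(e⁻) = Q/F = 8127/96500 = 0.08422 mol
2H⁺ + 2e⁻ → H₂, so n(H₂) = 0.08422 / 2 = 0.04211 mol
V = nRT/P = 0.04211 × 0.0821 × 299 / 1.47 = 0.7032 L
= 703 cm³

703 cm³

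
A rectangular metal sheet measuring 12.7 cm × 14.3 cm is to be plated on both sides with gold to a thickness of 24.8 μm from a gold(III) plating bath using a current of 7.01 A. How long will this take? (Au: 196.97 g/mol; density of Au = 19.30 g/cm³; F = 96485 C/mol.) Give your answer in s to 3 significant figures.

3640 s

Plated area = 2 × 12.7 × 14.3 = 363.2 cm²
Volume = 363.2 × 24.8×10⁻⁴ cm = 0.9007 cm³
m(Au) = 0.9007 × 19.30 = 17.38 g
n(Au) = 17.38 / 196.97 = 0.08824 mol; n(e⁻) = 3 × 0.08824 = 0.2647 mol
Q = 0.2647 × 96485 = 25540 C
t = 25540 / 7.01 = 3643 s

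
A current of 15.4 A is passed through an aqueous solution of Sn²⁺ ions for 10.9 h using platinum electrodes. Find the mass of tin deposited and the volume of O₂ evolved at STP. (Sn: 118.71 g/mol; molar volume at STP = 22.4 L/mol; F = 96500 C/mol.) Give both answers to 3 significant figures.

372 g Sn; 35.1 L O₂

Q = 15.4 × 39240 = 6.043×10^5 C; n(e⁻) = 6.043×10^5 / 96500 = 6.262 mol
Cathode: Sn²⁺ + 2e⁻ → Sn → n(Sn) = 6.262/2 = 3.131 mol → 372 g
Anode: 2H₂O → O₂ + 4H⁺ + 4e⁻ → n(O₂) = 6.262/4 = 1.566 mol → 35.1 L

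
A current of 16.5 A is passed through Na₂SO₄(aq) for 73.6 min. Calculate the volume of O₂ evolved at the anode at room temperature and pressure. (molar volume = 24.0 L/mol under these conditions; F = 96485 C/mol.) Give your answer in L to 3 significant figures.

4.53 L

Q = It = 16.5 × 4416 = 72860 C
n(e⁻) = 72860 / 96485 = 0.7551 mol
2H₂O → O₂ + 4H⁺ + 4e⁻, so n(O₂) = 0.7551 / 4 = 0.1888 mol
V = 0.1888 × 24.0 = 4.531 L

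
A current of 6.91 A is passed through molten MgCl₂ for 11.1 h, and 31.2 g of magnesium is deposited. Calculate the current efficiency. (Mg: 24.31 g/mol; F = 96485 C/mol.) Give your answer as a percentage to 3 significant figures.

Q = 6.91 × 39960 = 2.761×10^5 C
n(e⁻) = 2.761×10^5 / 96485 = 2.862 mol
Mg²⁺ + 2e⁻ → Mg, so theoretical n(Mg) = 1.431 mol → 34.79 g
Efficiency = 31.2 / 34.79 = 0.8968 = 89.7%

89.7%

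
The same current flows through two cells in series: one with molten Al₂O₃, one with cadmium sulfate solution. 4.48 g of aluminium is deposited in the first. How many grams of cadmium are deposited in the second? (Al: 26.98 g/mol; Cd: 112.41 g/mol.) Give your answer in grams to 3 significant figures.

n(Al) = 4.48 / 26.98 = 0.1660 mol
Al³⁺ + 3e⁻ → Al, so n(e⁻) = 3 × 0.1660 = 0.4980 mol
Since the cells are in series, n(e⁻) in the Cd cell is also 0.4980 mol.
Cd²⁺ + 2e⁻ → Cd, so n(Cd) = 0.4980 / 2 = 0.2490 mol
m(Cd) = 0.2490 × 112.41 = 28.0 g

28.0 g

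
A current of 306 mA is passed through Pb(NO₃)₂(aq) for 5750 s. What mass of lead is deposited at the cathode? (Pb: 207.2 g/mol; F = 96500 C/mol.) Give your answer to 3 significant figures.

1.89 g

Q = 0.306 A × 5750 s = 1760 C
n(e⁻) = 1760 / 96500 = 0.01824 mol
Pb²⁺ + 2e⁻ → Pb, so n(Pb) = 0.01824 / 2 = 0.009120 mol
m = 0.009120 × 207.2 = 1.89 g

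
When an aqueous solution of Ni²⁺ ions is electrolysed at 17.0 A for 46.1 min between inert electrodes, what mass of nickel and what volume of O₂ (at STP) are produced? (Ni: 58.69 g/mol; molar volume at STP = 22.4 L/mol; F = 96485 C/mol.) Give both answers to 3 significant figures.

Q = 17.0 × 2766 = 47020 C; n(e⁻) = 47020 / 96485 = 0.4873 mol
Cathode: Ni²⁺ + 2e⁻ → Ni → n(Ni) = 0.4873/2 = 0.2437 mol → 14.3 g
Anode: 2H₂O → O₂ + 4H⁺ + 4e⁻ → n(O₂) = 0.4873/4 = 0.1218 mol → 2.73 L

14.3 g Ni; 2.73 L O₂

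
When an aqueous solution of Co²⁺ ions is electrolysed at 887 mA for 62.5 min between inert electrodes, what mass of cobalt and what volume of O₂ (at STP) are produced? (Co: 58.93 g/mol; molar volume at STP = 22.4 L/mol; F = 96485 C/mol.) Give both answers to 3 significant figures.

1.02 g Co; 0.193 L O₂

Q = 0.887 × 3750 = 3326 C; n(e⁻) = 3326 / 96485 = 0.03447 mol
Cathode: Co²⁺ + 2e⁻ → Co → n(Co) = 0.03447/2 = 0.01724 mol → 1.02 g
Anode: 2H₂O → O₂ + 4H⁺ + 4e⁻ → n(O₂) = 0.03447/4 = 0.008618 mol → 0.193 L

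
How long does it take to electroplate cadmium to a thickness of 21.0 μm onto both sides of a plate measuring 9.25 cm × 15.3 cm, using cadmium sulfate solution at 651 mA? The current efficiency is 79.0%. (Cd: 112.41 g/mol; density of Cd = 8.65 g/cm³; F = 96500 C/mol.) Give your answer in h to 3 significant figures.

4.77 h

Plated area = 2 × 9.25 × 15.3 = 283.1 cm²
Volume = 283.1 × 21.0×10⁻⁴ cm = 0.5945 cm³
m(Cd) = 0.5945 × 8.65 = 5.142 g
n(Cd) = 5.142 / 112.41 = 0.04574 mol; n(e⁻) = 2 × 0.04574 = 0.09148 mol
Q = 0.09148 × 96500 / 0.790 = 11170 C
t = 11170 / 0.651 = 17160 s = 4.77 h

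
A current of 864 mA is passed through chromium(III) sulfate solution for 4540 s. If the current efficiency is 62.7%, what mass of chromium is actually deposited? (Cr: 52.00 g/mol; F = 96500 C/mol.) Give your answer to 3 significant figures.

0.442 g

Q = 0.864 × 4540 = 3923 C
n(e⁻) = 3923 / 96500 = 0.04065 mol
Cr³⁺ + 3e⁻ → Cr, so theoretical m(Cr) = 0.01355 × 52.00 = 0.7046 g
Actual mass = 62.7% × 0.7046 = 0.442 g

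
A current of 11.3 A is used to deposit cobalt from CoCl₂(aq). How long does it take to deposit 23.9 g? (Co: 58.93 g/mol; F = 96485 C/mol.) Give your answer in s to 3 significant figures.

6930 s

n(Co) = 23.9 / 58.93 = 0.4056 mol
Co²⁺ + 2e⁻ → Co, so n(e⁻) = 2 × 0.4056 = 0.8112 mol
Q = 0.8112 × 96485 = 78270 C
t = Q / I = 78270 / 11.3 = 6927 s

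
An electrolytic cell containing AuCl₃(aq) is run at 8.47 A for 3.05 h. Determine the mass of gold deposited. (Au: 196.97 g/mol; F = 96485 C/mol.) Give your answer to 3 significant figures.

63.3 g

Q = It = 8.47 × 10980 = 93000 C
n(e⁻) = 93000 / 96485 = 0.9639 mol
Au³⁺ + 3e⁻ → Au, so n(Au) = 0.9639 / 3 = 0.3213 mol
m = 0.3213 × 196.97 = 63.3 g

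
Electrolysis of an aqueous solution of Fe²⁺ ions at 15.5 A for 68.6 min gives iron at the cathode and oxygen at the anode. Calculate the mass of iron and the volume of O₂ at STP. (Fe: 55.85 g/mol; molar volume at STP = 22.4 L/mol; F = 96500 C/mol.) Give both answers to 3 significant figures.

Q = 15.5 × 4116 = 63800 C; n(e⁻) = 63800 / 96500 = 0.6611 mol
Cathode: Fe²⁺ + 2e⁻ → Fe → n(Fe) = 0.6611/2 = 0.3306 mol → 18.5 g
Anode: 2H₂O → O₂ + 4H⁺ + 4e⁻ → n(O₂) = 0.6611/4 = 0.1653 mol → 3.70 L

18.5 g Fe; 3.70 L O₂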